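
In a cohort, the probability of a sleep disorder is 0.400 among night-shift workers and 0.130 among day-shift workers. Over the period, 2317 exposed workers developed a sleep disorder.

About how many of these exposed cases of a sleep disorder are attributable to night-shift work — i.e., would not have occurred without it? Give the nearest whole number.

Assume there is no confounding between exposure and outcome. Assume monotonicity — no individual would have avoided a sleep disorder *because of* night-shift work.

about 1564 cases

Let p₁ = 0.4, p₀ = 0.13.
PN = (p₁ − p₀)/p₁ = (0.4 − 0.13) / 0.4 ≈ 0.67500.
Attributable cases ≈ PN × (exposed cases) = 0.67500 × 2317 ≈ 1563.98.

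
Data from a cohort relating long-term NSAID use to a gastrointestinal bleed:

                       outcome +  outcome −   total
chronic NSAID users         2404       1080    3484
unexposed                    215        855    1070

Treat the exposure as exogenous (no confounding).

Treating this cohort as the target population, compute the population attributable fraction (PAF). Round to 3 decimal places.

p₁ = P(outcome | exposed) = 2404/3484 = 0.69001
p₀ = P(outcome | unexposed) = 215/1070 = 0.20093
Exposure prevalence π = 3484/4554 = 0.76504; overall risk P(Y=1) = 0.5751.
Under exogeneity, PAF = [P(Y=1) − p₀]/P(Y=1).
PAF = (0.5751 − 0.20093) / 0.5751 ≈ 0.6506

PAF ≈ 0.651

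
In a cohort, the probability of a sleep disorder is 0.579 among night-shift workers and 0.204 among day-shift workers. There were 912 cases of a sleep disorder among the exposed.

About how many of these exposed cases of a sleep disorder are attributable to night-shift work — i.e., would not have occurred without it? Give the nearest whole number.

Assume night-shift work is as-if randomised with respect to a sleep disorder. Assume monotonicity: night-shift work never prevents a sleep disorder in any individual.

about 591 cases

Let p₁ = 0.579, p₀ = 0.204.
PN = (p₁ − p₀)/p₁ = (0.579 − 0.204) / 0.579 ≈ 0.64767.
Attributable cases ≈ PN × (exposed cases) = 0.64767 × 912 ≈ 590.67.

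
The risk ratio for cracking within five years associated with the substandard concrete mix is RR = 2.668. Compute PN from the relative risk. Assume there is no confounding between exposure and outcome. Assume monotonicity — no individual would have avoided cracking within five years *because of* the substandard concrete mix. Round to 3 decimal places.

Under exogeneity and monotonicity, PN = (RR − 1) / RR = 1 − 1/RR.
PN = (2.668 − 1) / 2.668 = 1.668 / 2.668 ≈ 0.6252

PN ≈ 0.625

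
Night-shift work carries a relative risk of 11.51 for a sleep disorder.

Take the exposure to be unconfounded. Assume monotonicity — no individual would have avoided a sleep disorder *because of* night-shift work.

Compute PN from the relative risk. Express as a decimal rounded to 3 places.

PN ≈ 0.913

Under exogeneity and monotonicity, PN = (RR − 1) / RR = 1 − 1/RR.
PN = (11.51 − 1) / 11.51 = 10.51 / 11.51 ≈ 0.9131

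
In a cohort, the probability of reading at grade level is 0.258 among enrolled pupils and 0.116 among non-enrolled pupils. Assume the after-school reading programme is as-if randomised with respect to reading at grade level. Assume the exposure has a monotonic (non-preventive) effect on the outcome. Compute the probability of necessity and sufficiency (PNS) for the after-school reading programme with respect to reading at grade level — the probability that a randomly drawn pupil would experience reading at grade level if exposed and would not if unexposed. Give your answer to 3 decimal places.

Let p₁ = 0.258, p₀ = 0.116.
Under exogeneity and monotonicity, PNS = p₁ − p₀.
PNS = 0.258 − 0.116 = 0.142

PNS ≈ 0.142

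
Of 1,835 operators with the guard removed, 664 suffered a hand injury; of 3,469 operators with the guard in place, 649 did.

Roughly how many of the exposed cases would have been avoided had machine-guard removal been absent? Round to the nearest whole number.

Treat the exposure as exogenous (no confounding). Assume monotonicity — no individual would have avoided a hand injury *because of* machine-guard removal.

p₁ = P(outcome | exposed) = 664/1835 = 0.36185
p₀ = P(outcome | unexposed) = 649/3469 = 0.18709
PN = (p₁ − p₀)/p₁ = (0.36185 − 0.18709) / 0.36185 ≈ 0.48298.
Attributable cases ≈ PN × (exposed cases) = 0.48298 × 664 ≈ 320.70.

about 321 cases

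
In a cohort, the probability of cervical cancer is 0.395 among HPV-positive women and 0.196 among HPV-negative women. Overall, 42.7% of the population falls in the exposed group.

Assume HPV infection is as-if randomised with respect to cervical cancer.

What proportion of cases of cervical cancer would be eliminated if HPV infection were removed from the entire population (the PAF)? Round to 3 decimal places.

Let p₁ = 0.395, p₀ = 0.196.
Overall risk P(Y=1) = π·p₁ + (1−π)·p₀ = 0.427×0.395 + 0.573×0.196 = 0.28097.
Under exogeneity, PAF = [P(Y=1) − p₀] / P(Y=1).
PAF = (0.28097 − 0.196) / 0.28097 ≈ 0.3024

PAF ≈ 0.302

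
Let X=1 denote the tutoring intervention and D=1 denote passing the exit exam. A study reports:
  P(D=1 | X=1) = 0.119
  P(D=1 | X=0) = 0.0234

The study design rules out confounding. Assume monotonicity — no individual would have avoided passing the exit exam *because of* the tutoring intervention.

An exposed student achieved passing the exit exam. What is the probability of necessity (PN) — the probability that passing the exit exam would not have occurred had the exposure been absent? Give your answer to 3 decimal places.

PN ≈ 0.803

Let p₁ = 0.119, p₀ = 0.0234.
Under exogeneity and monotonicity, PN = (p₁ − p₀) / p₁.
PN = (0.119 − 0.0234) / 0.119 = 0.0956 / 0.119 ≈ 0.8034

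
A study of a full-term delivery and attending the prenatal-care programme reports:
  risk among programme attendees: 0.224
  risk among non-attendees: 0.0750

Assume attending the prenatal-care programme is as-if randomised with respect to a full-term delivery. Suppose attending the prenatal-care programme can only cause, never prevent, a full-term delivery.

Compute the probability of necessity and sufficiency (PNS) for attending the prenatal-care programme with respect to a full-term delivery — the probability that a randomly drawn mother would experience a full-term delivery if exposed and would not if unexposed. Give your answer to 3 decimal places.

PNS ≈ 0.149

Let p₁ = 0.224, p₀ = 0.075.
Under exogeneity and monotonicity, PNS = p₁ − p₀.
PNS = 0.224 − 0.075 = 0.149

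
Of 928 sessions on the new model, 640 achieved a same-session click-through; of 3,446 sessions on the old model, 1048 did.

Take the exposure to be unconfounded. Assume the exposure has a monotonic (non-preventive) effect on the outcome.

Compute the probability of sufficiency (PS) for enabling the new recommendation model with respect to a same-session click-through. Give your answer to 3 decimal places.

PS ≈ 0.554

p₁ = P(outcome | exposed) = 640/928 = 0.68966
p₀ = P(outcome | unexposed) = 1048/3446 = 0.30412
Under exogeneity and monotonicity, PS = (p₁ − p₀) / (1 − p₀).
PS = (0.68966 − 0.30412) / (1 − 0.30412) = 0.38553 / 0.69588 ≈ 0.5540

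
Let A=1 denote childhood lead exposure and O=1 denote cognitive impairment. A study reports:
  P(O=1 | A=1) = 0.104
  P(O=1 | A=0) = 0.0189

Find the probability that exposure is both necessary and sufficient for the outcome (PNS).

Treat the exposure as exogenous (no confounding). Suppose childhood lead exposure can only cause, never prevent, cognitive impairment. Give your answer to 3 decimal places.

PNS ≈ 0.085

Let p₁ = 0.104, p₀ = 0.0189.
Under exogeneity and monotonicity, PNS = p₁ − p₀.
PNS = 0.104 − 0.0189 = 0.0851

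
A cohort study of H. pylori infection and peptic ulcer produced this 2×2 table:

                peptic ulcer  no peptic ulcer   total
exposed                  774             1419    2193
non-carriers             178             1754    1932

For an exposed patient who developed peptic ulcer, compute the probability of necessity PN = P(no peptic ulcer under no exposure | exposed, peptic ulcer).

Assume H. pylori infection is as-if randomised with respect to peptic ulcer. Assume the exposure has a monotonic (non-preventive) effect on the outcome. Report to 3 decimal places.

p₁ = P(outcome | exposed) = 774/2193 = 0.35294
p₀ = P(outcome | unexposed) = 178/1932 = 0.092133
Under exogeneity and monotonicity, PN = (p₁ − p₀)/p₁.
PN = (0.35294 − 0.092133) / 0.35294 ≈ 0.7390

PN ≈ 0.739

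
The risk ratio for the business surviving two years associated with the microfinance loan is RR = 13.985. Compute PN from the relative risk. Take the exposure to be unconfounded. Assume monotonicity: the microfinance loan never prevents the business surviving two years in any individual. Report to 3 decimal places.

Under exogeneity and monotonicity, PN = (RR − 1) / RR = 1 − 1/RR.
PN = (13.985 − 1) / 13.985 = 12.98 / 13.985 ≈ 0.9285

PN ≈ 0.928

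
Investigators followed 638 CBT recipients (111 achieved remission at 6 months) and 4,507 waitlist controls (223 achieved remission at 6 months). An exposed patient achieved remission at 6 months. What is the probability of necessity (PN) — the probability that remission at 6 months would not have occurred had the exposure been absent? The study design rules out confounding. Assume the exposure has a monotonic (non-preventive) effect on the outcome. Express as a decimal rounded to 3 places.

PN ≈ 0.716

p₁ = P(outcome | exposed) = 111/638 = 0.17398
p₀ = P(outcome | unexposed) = 223/4507 = 0.049479
Under exogeneity and monotonicity, PN = (p₁ − p₀) / p₁.
PN = (0.17398 − 0.049479) / 0.17398 = 0.1245 / 0.17398 ≈ 0.7156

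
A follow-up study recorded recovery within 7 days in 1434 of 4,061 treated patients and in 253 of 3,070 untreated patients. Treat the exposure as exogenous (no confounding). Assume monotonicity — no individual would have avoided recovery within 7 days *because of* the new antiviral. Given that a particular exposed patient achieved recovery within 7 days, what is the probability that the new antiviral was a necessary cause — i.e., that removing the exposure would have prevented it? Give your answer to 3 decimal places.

p₁ = P(outcome | exposed) = 1434/4061 = 0.35311
p₀ = P(outcome | unexposed) = 253/3070 = 0.08241
Under exogeneity and monotonicity, PN = (p₁ − p₀) / p₁.
PN = (0.35311 − 0.08241) / 0.35311 = 0.2707 / 0.35311 ≈ 0.7666

PN ≈ 0.767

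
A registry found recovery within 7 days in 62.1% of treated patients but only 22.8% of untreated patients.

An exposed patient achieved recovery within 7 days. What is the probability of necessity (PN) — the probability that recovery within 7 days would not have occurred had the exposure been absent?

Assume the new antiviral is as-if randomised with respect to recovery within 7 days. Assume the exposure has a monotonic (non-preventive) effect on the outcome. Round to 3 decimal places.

p₁ = 0.621, p₀ = 0.228.
Under exogeneity and monotonicity, PN = (p₁ − p₀) / p₁.
PN = (0.621 − 0.228) / 0.621 = 0.393 / 0.621 ≈ 0.6329

PN ≈ 0.633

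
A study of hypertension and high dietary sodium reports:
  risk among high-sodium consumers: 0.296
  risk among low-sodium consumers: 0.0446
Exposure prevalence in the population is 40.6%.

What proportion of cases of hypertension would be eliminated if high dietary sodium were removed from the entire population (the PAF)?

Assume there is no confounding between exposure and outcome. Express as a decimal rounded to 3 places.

Let p₁ = 0.296, p₀ = 0.0446.
Overall risk P(Y=1) = π·p₁ + (1−π)·p₀ = 0.406×0.296 + 0.594×0.0446 = 0.14667.
Under exogeneity, PAF = [P(Y=1) − p₀] / P(Y=1).
PAF = (0.14667 − 0.0446) / 0.14667 ≈ 0.6959

PAF ≈ 0.696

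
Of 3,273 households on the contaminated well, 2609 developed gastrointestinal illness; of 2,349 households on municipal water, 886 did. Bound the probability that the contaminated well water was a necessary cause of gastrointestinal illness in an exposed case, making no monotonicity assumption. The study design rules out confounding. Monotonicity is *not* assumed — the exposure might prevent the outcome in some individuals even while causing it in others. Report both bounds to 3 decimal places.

0.527 ≤ PN ≤ 0.781

p₁ = P(outcome | exposed) = 2609/3273 = 0.79713
p₀ = P(outcome | unexposed) = 886/2349 = 0.37718
Under exogeneity alone the bounds on PN are max{0,(p₁−p₀)/p₁} ≤ PN ≤ min{1,(1−p₀)/p₁}.
  lower = (p₁ − p₀)/p₁ = 0.41995 / 0.79713 ≈ 0.5268
  upper = min{1, (1 − p₀)/p₁} = 0.62282 / 0.79713 ≈ 0.7813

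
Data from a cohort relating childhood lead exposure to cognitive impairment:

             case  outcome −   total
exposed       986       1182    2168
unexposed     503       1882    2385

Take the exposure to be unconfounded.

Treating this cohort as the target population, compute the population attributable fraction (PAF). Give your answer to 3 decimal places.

PAF ≈ 0.355

p₁ = P(outcome | exposed) = 986/2168 = 0.4548
p₀ = P(outcome | unexposed) = 503/2385 = 0.2109
Exposure prevalence π = 2168/4553 = 0.47617; overall risk P(Y=1) = 0.32704.
Under exogeneity, PAF = [P(Y=1) − p₀]/P(Y=1).
PAF = (0.32704 − 0.2109) / 0.32704 ≈ 0.3551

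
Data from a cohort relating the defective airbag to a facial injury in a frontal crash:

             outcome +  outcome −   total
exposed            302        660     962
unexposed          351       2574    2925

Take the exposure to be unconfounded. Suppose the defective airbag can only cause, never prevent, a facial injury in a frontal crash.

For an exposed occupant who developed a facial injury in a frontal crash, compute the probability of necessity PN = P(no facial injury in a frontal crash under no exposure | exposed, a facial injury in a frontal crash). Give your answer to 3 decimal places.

PN ≈ 0.618

p₁ = P(outcome | exposed) = 302/962 = 0.31393
p₀ = P(outcome | unexposed) = 351/2925 = 0.12
Under exogeneity and monotonicity, PN = (p₁ − p₀) / p₁.
PN = (0.31393 − 0.12) / 0.31393 = 0.19393 / 0.31393 ≈ 0.6177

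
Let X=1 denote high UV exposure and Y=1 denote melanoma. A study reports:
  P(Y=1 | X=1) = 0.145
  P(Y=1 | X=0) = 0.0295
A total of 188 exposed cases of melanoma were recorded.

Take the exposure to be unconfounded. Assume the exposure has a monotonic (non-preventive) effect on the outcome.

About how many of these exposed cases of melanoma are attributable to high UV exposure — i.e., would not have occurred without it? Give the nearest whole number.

Let p₁ = 0.145, p₀ = 0.0295.
PN = (p₁ − p₀)/p₁ = (0.145 − 0.0295) / 0.145 ≈ 0.79655.
Attributable cases ≈ PN × (exposed cases) = 0.79655 × 188 ≈ 149.75.

about 150 cases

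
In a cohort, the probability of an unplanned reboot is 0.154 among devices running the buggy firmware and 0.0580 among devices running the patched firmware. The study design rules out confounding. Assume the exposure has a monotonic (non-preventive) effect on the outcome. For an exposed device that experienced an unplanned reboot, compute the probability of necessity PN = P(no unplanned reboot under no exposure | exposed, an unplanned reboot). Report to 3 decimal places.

Let p₁ = 0.154, p₀ = 0.058.
Under exogeneity and monotonicity, PN = (p₁ − p₀) / p₁.
PN = (0.154 − 0.058) / 0.154 = 0.096 / 0.154 ≈ 0.6234

PN ≈ 0.623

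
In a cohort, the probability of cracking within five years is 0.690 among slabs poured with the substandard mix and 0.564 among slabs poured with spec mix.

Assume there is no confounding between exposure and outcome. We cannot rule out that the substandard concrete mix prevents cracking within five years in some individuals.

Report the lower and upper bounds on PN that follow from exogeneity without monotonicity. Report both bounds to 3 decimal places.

0.183 ≤ PN ≤ 0.632

Let p₁ = 0.69, p₀ = 0.564.
Under exogeneity alone the bounds on PN are max{0,(p₁−p₀)/p₁} ≤ PN ≤ min{1,(1−p₀)/p₁}.
  lower = (p₁ − p₀)/p₁ = 0.126 / 0.69 ≈ 0.1826
  upper = min{1, (1 − p₀)/p₁} = 0.436 / 0.69 ≈ 0.6319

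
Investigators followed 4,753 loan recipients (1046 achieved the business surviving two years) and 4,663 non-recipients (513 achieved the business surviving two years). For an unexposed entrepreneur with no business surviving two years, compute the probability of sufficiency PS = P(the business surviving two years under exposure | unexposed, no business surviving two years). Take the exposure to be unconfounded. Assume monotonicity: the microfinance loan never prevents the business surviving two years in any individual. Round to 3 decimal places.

p₁ = P(outcome | exposed) = 1046/4753 = 0.22007
p₀ = P(outcome | unexposed) = 513/4663 = 0.11002
Under exogeneity and monotonicity, PS = (p₁ − p₀) / (1 − p₀).
PS = (0.22007 − 0.11002) / (1 − 0.11002) = 0.11006 / 0.88998 ≈ 0.1237

PS ≈ 0.124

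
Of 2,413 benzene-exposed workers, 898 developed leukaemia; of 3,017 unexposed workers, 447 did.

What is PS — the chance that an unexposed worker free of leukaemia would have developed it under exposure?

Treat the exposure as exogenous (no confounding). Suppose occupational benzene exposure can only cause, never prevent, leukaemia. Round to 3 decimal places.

p₁ = P(outcome | exposed) = 898/2413 = 0.37215
p₀ = P(outcome | unexposed) = 447/3017 = 0.14816
Under exogeneity and monotonicity, PS = (p₁ − p₀) / (1 − p₀).
PS = (0.37215 − 0.14816) / (1 − 0.14816) = 0.22399 / 0.85184 ≈ 0.2629

PS ≈ 0.263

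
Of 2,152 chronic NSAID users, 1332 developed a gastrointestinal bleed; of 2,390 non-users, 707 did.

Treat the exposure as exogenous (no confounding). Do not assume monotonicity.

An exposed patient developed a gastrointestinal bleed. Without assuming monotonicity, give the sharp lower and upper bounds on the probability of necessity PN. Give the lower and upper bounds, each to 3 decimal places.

0.522 ≤ PN ≤ 1.000

p₁ = P(outcome | exposed) = 1332/2152 = 0.61896
p₀ = P(outcome | unexposed) = 707/2390 = 0.29582
Under exogeneity alone the bounds on PN are max{0,(p₁−p₀)/p₁} ≤ PN ≤ min{1,(1−p₀)/p₁}.
  lower = (p₁ − p₀)/p₁ = 0.32314 / 0.61896 ≈ 0.5221
  upper = min{1, (1 − p₀)/p₁} = 0.70418 / 0.61896 ≈ 1.1377 → capped at 1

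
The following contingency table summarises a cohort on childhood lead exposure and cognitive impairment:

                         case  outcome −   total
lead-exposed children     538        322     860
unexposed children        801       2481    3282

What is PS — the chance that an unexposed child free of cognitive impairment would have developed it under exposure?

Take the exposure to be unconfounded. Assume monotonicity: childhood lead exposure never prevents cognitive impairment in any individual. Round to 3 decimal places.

p₁ = P(outcome | exposed) = 538/860 = 0.62558
p₀ = P(outcome | unexposed) = 801/3282 = 0.24406
Under exogeneity and monotonicity, PS = (p₁ − p₀) / (1 − p₀).
PS = (0.62558 − 0.24406) / (1 − 0.24406) = 0.38152 / 0.75594 ≈ 0.5047

PS ≈ 0.505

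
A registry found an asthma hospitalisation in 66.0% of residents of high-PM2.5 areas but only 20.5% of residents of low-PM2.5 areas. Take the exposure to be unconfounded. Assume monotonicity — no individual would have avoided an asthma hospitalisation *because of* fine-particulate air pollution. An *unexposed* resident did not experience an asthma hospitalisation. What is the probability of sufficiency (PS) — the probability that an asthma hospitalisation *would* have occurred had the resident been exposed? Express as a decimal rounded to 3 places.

p₁ = 0.66, p₀ = 0.205.
Under exogeneity and monotonicity, PS = (p₁ − p₀) / (1 − p₀).
PS = (0.66 − 0.205) / (1 − 0.205) = 0.455 / 0.795 ≈ 0.5723

PS ≈ 0.572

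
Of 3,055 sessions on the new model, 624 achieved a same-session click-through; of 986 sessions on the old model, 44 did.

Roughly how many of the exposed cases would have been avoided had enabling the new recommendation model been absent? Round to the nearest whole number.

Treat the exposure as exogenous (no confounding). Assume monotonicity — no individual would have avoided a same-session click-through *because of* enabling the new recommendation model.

p₁ = P(outcome | exposed) = 624/3055 = 0.20426
p₀ = P(outcome | unexposed) = 44/986 = 0.044625
PN = (p₁ − p₀)/p₁ = (0.20426 − 0.044625) / 0.20426 ≈ 0.78152.
Attributable cases ≈ PN × (exposed cases) = 0.78152 × 624 ≈ 487.67.

about 488 cases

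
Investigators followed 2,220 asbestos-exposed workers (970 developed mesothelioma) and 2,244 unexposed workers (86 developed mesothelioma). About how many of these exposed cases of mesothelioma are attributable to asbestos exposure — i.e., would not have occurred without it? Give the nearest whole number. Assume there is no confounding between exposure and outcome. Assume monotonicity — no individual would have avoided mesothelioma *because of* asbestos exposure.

p₁ = P(outcome | exposed) = 970/2220 = 0.43694
p₀ = P(outcome | unexposed) = 86/2244 = 0.038324
PN = (p₁ − p₀)/p₁ = (0.43694 − 0.038324) / 0.43694 ≈ 0.91229.
Attributable cases ≈ PN × (exposed cases) = 0.91229 × 970 ≈ 884.92.

about 885 cases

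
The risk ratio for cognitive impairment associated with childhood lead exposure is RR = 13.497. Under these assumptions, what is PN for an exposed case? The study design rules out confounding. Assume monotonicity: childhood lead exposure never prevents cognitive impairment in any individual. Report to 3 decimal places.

Under exogeneity and monotonicity, PN = (RR − 1) / RR = 1 − 1/RR.
PN = (13.497 − 1) / 13.497 = 12.5 / 13.497 ≈ 0.9259

PN ≈ 0.926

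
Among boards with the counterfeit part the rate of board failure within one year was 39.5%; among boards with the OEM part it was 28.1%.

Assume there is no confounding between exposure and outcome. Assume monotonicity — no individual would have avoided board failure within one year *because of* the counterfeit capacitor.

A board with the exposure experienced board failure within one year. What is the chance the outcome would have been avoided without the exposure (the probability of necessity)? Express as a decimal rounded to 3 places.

PN ≈ 0.289

p₁ = 0.395, p₀ = 0.281.
Under exogeneity and monotonicity, PN = (p₁ − p₀) / p₁.
PN = (0.395 − 0.281) / 0.395 = 0.114 / 0.395 ≈ 0.2886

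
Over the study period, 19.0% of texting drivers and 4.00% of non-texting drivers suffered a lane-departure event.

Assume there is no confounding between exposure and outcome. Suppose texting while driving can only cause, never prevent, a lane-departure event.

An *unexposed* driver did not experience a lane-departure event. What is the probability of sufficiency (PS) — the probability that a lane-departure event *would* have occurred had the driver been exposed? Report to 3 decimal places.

PS ≈ 0.156

p₁ = 0.19, p₀ = 0.04.
Under exogeneity and monotonicity, PS = (p₁ − p₀) / (1 − p₀).
PS = (0.19 − 0.04) / (1 − 0.04) = 0.15 / 0.96 ≈ 0.1562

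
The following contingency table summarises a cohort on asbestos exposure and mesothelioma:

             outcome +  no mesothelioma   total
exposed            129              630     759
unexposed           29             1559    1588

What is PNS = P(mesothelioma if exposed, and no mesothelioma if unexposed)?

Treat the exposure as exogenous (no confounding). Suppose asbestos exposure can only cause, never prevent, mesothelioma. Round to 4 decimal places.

PNS ≈ 0.1517

p₁ = P(outcome | exposed) = 129/759 = 0.16996
p₀ = P(outcome | unexposed) = 29/1588 = 0.018262
Under exogeneity and monotonicity, PNS = p₁ − p₀.
PNS = 0.16996 − 0.018262 = 0.1517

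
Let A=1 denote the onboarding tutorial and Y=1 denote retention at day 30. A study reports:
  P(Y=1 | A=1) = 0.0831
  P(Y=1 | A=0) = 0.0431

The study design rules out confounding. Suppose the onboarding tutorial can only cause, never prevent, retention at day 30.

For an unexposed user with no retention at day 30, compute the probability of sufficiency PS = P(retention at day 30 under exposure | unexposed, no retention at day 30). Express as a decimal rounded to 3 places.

PS ≈ 0.042

Let p₁ = 0.0831, p₀ = 0.0431.
Under exogeneity and monotonicity, PS = (p₁ − p₀) / (1 − p₀).
PS = (0.0831 − 0.0431) / (1 − 0.0431) = 0.04 / 0.9569 ≈ 0.0418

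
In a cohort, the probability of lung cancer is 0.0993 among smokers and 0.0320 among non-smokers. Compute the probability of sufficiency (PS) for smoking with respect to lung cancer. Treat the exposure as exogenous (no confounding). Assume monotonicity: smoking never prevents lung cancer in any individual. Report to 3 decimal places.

PS ≈ 0.070

Let p₁ = 0.0993, p₀ = 0.032.
Under exogeneity and monotonicity, PS = (p₁ − p₀) / (1 − p₀).
PS = (0.0993 − 0.032) / (1 − 0.032) = 0.0673 / 0.968 ≈ 0.0695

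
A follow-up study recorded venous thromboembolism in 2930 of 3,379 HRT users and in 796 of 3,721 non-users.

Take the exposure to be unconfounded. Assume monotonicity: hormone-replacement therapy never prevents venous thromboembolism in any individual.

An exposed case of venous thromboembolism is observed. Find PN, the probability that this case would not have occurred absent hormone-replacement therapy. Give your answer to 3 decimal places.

p₁ = P(outcome | exposed) = 2930/3379 = 0.86712
p₀ = P(outcome | unexposed) = 796/3721 = 0.21392
Under exogeneity and monotonicity, PN = (p₁ − p₀) / p₁.
PN = (0.86712 − 0.21392) / 0.86712 = 0.6532 / 0.86712 ≈ 0.7533

PN ≈ 0.753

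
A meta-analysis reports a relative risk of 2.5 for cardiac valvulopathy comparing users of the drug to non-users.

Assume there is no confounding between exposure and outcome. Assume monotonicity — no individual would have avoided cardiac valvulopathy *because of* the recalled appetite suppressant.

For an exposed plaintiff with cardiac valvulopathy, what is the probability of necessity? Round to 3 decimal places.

PN ≈ 0.600

Under exogeneity and monotonicity, PN = (RR − 1) / RR = 1 − 1/RR.
PN = (2.5 − 1) / 2.5 = 1.5 / 2.5 ≈ 0.6000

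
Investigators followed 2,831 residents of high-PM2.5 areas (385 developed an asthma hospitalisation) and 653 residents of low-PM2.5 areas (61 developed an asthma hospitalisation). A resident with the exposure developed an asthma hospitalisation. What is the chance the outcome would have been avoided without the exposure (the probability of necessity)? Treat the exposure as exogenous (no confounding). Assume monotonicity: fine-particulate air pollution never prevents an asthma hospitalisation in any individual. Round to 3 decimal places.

PN ≈ 0.313

p₁ = P(outcome | exposed) = 385/2831 = 0.13599
p₀ = P(outcome | unexposed) = 61/653 = 0.093415
Under exogeneity and monotonicity, PN = (p₁ − p₀) / p₁.
PN = (0.13599 − 0.093415) / 0.13599 = 0.042579 / 0.13599 ≈ 0.3131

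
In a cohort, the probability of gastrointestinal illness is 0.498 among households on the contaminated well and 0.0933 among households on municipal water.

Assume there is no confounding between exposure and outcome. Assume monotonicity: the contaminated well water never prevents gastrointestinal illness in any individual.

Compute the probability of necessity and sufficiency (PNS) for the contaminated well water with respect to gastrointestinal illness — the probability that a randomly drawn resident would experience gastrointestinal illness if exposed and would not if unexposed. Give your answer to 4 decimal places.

PNS ≈ 0.4047

Let p₁ = 0.498, p₀ = 0.0933.
Under exogeneity and monotonicity, PNS = p₁ − p₀.
PNS = 0.498 − 0.0933 = 0.4047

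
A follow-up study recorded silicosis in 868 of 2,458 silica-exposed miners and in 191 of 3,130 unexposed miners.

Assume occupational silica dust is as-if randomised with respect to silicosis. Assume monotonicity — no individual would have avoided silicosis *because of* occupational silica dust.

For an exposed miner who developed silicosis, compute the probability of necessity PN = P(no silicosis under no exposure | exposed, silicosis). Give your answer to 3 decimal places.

PN ≈ 0.827

p₁ = P(outcome | exposed) = 868/2458 = 0.35313
p₀ = P(outcome | unexposed) = 191/3130 = 0.061022
Under exogeneity and monotonicity, PN = (p₁ − p₀) / p₁.
PN = (0.35313 − 0.061022) / 0.35313 = 0.29211 / 0.35313 ≈ 0.8272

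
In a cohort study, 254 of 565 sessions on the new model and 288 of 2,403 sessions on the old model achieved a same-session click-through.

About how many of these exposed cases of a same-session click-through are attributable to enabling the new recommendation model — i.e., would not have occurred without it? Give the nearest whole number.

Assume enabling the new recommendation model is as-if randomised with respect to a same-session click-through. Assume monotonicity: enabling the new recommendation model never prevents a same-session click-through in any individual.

p₁ = P(outcome | exposed) = 254/565 = 0.44956
p₀ = P(outcome | unexposed) = 288/2403 = 0.11985
PN = (p₁ − p₀)/p₁ = (0.44956 − 0.11985) / 0.44956 ≈ 0.73340.
Attributable cases ≈ PN × (exposed cases) = 0.73340 × 254 ≈ 186.28.

about 186 cases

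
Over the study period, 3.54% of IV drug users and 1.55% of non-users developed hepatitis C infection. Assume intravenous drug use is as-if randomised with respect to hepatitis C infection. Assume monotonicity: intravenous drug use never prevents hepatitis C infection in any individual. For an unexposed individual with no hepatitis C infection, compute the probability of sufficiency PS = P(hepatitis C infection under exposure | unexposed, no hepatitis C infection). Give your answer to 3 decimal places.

p₁ = 0.0354, p₀ = 0.0155.
Under exogeneity and monotonicity, PS = (p₁ − p₀) / (1 − p₀).
PS = (0.0354 − 0.0155) / (1 − 0.0155) = 0.0199 / 0.9845 ≈ 0.0202

PS ≈ 0.020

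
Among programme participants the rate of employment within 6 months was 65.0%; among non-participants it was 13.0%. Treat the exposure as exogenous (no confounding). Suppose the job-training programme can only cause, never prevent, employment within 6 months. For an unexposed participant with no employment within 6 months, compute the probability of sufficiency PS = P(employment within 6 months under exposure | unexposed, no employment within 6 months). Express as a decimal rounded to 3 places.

p₁ = 0.65, p₀ = 0.13.
Under exogeneity and monotonicity, PS = (p₁ − p₀) / (1 − p₀).
PS = (0.65 − 0.13) / (1 − 0.13) = 0.52 / 0.87 ≈ 0.5977

PS ≈ 0.598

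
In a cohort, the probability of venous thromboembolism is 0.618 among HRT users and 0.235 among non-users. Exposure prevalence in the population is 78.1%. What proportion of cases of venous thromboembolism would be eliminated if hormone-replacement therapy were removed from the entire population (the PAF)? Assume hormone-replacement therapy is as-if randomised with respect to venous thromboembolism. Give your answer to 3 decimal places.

Let p₁ = 0.618, p₀ = 0.235.
Overall risk P(Y=1) = π·p₁ + (1−π)·p₀ = 0.781×0.618 + 0.219×0.235 = 0.53412.
Under exogeneity, PAF = [P(Y=1) − p₀] / P(Y=1).
PAF = (0.53412 − 0.235) / 0.53412 ≈ 0.5600

PAF ≈ 0.560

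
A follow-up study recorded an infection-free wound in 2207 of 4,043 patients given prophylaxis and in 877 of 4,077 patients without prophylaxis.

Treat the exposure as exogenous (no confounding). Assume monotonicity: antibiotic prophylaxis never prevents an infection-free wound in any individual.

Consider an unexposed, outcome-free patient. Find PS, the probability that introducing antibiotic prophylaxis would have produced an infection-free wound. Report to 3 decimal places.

PS ≈ 0.421

p₁ = P(outcome | exposed) = 2207/4043 = 0.54588
p₀ = P(outcome | unexposed) = 877/4077 = 0.21511
Under exogeneity and monotonicity, PS = (p₁ − p₀) / (1 − p₀).
PS = (0.54588 − 0.21511) / (1 − 0.21511) = 0.33077 / 0.78489 ≈ 0.4214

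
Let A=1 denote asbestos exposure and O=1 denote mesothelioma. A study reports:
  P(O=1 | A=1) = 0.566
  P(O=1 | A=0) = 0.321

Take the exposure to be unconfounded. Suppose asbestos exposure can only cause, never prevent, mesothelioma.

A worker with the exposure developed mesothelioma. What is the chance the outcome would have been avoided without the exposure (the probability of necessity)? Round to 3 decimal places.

PN ≈ 0.433

Let p₁ = 0.566, p₀ = 0.321.
Under exogeneity and monotonicity, PN = (p₁ − p₀) / p₁.
PN = (0.566 − 0.321) / 0.566 = 0.245 / 0.566 ≈ 0.4329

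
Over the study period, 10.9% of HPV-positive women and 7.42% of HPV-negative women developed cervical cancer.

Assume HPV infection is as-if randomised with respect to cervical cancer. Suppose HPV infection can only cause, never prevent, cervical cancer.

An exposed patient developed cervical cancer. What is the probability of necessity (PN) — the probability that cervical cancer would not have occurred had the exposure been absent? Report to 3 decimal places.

PN ≈ 0.319

p₁ = 0.109, p₀ = 0.0742.
Under exogeneity and monotonicity, PN = (p₁ − p₀) / p₁.
PN = (0.109 − 0.0742) / 0.109 = 0.0348 / 0.109 ≈ 0.3193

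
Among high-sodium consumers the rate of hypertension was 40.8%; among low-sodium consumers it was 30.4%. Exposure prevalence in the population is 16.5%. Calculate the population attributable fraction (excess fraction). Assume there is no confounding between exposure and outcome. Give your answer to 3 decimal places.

p₁ = 0.408, p₀ = 0.304.
Overall risk P(Y=1) = π·p₁ + (1−π)·p₀ = 0.165×0.408 + 0.835×0.304 = 0.32116.
Under exogeneity, PAF = [P(Y=1) − p₀] / P(Y=1).
PAF = (0.32116 − 0.304) / 0.32116 ≈ 0.0534

PAF ≈ 0.053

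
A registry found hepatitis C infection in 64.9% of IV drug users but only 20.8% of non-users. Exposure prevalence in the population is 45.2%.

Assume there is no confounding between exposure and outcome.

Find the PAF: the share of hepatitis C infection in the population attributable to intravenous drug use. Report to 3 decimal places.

p₁ = 0.649, p₀ = 0.208.
Overall risk P(Y=1) = π·p₁ + (1−π)·p₀ = 0.452×0.649 + 0.548×0.208 = 0.40733.
Under exogeneity, PAF = [P(Y=1) − p₀] / P(Y=1).
PAF = (0.40733 − 0.208) / 0.40733 ≈ 0.4894

PAF ≈ 0.489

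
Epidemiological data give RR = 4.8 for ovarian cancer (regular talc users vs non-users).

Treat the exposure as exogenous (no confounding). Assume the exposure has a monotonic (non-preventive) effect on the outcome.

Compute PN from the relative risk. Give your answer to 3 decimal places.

PN ≈ 0.792

Under exogeneity and monotonicity, PN = (RR − 1) / RR = 1 − 1/RR.
PN = (4.8 − 1) / 4.8 = 3.8 / 4.8 ≈ 0.7917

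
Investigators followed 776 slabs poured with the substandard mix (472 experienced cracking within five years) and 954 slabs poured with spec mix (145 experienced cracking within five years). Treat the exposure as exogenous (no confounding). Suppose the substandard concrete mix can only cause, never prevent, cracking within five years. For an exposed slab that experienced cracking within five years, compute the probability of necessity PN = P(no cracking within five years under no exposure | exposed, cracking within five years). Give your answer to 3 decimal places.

p₁ = P(outcome | exposed) = 472/776 = 0.60825
p₀ = P(outcome | unexposed) = 145/954 = 0.15199
Under exogeneity and monotonicity, PN = (p₁ − p₀) / p₁.
PN = (0.60825 − 0.15199) / 0.60825 = 0.45626 / 0.60825 ≈ 0.7501

PN ≈ 0.750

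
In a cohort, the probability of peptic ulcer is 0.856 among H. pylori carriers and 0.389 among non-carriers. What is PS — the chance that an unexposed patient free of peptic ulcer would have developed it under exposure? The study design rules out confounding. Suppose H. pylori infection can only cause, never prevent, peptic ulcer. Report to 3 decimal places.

PS ≈ 0.764

Let p₁ = 0.856, p₀ = 0.389.
Under exogeneity and monotonicity, PS = (p₁ − p₀) / (1 − p₀).
PS = (0.856 − 0.389) / (1 − 0.389) = 0.467 / 0.611 ≈ 0.7643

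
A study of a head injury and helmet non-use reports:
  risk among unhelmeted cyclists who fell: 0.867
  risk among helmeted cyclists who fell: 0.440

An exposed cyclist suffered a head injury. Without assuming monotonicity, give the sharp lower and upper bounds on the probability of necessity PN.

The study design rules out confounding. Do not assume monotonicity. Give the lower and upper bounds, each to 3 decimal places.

0.493 ≤ PN ≤ 0.646

Let p₁ = 0.867, p₀ = 0.44.
Under exogeneity alone the bounds on PN are max{0,(p₁−p₀)/p₁} ≤ PN ≤ min{1,(1−p₀)/p₁}.
  lower = (p₁ − p₀)/p₁ = 0.427 / 0.867 ≈ 0.4925
  upper = min{1, (1 − p₀)/p₁} = 0.56 / 0.867 ≈ 0.6459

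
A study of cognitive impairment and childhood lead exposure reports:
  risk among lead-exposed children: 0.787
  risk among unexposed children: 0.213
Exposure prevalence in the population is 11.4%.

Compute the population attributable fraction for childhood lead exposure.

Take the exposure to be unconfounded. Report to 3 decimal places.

Let p₁ = 0.787, p₀ = 0.213.
Overall risk P(Y=1) = π·p₁ + (1−π)·p₀ = 0.114×0.787 + 0.886×0.213 = 0.27844.
Under exogeneity, PAF = [P(Y=1) − p₀] / P(Y=1).
PAF = (0.27844 − 0.213) / 0.27844 ≈ 0.2350

PAF ≈ 0.235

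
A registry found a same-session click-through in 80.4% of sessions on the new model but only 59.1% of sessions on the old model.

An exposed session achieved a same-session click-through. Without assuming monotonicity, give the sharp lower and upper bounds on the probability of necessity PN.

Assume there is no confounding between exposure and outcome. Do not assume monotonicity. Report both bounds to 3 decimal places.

0.265 ≤ PN ≤ 0.509

p₁ = 0.804, p₀ = 0.591.
Under exogeneity alone the bounds on PN are max{0,(p₁−p₀)/p₁} ≤ PN ≤ min{1,(1−p₀)/p₁}.
  lower = (p₁ − p₀)/p₁ = 0.213 / 0.804 ≈ 0.2649
  upper = min{1, (1 − p₀)/p₁} = 0.409 / 0.804 ≈ 0.5087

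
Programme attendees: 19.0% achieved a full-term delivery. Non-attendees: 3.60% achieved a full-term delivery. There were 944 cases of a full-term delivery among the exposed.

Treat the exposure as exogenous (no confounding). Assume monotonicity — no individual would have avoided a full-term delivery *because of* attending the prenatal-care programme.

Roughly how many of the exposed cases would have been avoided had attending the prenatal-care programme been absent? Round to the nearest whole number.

p₁ = 0.19, p₀ = 0.036.
PN = (p₁ − p₀)/p₁ = (0.19 − 0.036) / 0.19 ≈ 0.81053.
Attributable cases ≈ PN × (exposed cases) = 0.81053 × 944 ≈ 765.14.

about 765 cases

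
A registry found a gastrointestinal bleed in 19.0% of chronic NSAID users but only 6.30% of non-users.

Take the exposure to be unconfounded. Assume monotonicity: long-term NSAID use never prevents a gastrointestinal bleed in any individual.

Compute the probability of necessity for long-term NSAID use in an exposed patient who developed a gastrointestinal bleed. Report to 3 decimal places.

p₁ = 0.19, p₀ = 0.063.
Under exogeneity and monotonicity, PN = (p₁ − p₀) / p₁.
PN = (0.19 − 0.063) / 0.19 = 0.127 / 0.19 ≈ 0.6684

PN ≈ 0.668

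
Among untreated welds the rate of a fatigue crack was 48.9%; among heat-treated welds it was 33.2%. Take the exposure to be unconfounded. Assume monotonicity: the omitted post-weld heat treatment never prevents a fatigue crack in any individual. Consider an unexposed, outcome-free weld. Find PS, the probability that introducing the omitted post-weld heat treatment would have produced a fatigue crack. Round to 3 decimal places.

PS ≈ 0.235

p₁ = 0.489, p₀ = 0.332.
Under exogeneity and monotonicity, PS = (p₁ − p₀) / (1 − p₀).
PS = (0.489 − 0.332) / (1 − 0.332) = 0.157 / 0.668 ≈ 0.2350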